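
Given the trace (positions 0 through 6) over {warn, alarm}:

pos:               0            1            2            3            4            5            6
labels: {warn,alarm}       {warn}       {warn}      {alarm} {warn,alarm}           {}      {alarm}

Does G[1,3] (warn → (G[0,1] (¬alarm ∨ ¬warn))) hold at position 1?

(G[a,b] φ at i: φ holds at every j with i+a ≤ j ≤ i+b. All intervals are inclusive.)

False

Check (warn → (G[0,1] (¬alarm ∨ ¬warn))) at every j in [2,4]:
  j=2: antecedent true; consequent holds on [2,3] → ✓
  j=3: antecedent false → ✓
  j=4: antecedent true; consequent fails at 4 → ✗
Fails at j=4 → formula fails.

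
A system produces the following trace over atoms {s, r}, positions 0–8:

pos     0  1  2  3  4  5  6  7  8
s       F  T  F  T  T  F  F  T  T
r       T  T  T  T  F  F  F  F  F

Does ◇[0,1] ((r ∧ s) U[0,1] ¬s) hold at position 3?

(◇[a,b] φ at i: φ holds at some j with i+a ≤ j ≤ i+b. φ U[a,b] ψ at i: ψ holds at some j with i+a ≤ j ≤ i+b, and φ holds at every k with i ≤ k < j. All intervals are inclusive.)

Check ((r ∧ s) U[0,1] ¬s) at each j in [3,4]:
  j=3: fails
  j=4: fails
No position in the window satisfies it → formula fails.

No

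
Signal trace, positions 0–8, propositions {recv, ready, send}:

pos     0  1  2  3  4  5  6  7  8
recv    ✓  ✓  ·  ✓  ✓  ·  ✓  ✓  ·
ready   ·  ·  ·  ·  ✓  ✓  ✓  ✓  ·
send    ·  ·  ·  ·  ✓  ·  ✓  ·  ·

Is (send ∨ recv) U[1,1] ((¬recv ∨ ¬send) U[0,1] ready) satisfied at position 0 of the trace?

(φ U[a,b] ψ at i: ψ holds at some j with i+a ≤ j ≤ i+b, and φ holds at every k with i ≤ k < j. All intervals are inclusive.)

Does not hold

Need some j in [1,1] with ((¬recv ∨ ¬send) U[0,1] ready), and (send ∨ recv) at every k in [0,j-1].
  j=1: ((¬recv ∨ ¬send) U[0,1] ready) — fails.
No j in the window works → until fails.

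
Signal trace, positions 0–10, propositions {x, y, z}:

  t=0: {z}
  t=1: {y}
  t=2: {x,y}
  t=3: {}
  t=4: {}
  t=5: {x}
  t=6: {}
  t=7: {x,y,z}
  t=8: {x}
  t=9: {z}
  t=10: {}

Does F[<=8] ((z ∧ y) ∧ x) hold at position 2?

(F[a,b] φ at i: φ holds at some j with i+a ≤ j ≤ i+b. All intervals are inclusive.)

Yes

Check ((z ∧ y) ∧ x) at each j in [2,10]:
  j=2: false
  j=3: false
  j=4: false
  j=5: false
  j=6: false
  j=7: true
  j=8: false
  j=9: false
  j=10: false
Found at j=7 → formula holds.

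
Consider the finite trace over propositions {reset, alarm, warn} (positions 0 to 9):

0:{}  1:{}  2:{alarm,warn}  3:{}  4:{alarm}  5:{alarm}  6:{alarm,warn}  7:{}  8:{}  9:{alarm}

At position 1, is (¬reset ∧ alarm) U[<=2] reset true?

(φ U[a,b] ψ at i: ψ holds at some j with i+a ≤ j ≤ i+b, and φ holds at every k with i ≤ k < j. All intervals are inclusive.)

No

Need some j in [1,3] with reset, and (¬reset ∧ alarm) at every k in [1,j-1].
  j=1: reset false.
  j=2: reset false.
  j=3: reset false.
No j in the window works → until fails.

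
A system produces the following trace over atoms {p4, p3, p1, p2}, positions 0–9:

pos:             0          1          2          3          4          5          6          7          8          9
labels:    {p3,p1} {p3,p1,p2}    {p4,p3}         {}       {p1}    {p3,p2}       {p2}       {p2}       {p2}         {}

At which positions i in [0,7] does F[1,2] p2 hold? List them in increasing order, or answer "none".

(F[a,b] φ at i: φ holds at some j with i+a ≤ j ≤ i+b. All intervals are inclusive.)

Evaluate at each i in [0,7]:
  i=0: ✓ (witness j=1)
  i=1: ✗ (none in [2,3])
  i=2: ✗ (none in [3,4])
  i=3: ✓ (witness j=5)
  i=4: ✓ (witness j=5)
  i=5: ✓ (witness j=6)
  i=6: ✓ (witness j=7)
  i=7: ✓ (witness j=8)

0, 3, 4, 5, 6, 7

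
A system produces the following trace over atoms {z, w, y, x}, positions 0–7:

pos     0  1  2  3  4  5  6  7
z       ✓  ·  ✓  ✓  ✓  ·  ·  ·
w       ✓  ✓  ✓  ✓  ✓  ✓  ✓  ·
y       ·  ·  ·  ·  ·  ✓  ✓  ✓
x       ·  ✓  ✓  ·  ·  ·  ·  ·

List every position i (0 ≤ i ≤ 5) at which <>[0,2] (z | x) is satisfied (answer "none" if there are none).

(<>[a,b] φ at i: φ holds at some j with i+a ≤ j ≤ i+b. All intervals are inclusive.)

0, 1, 2, 3, 4

Evaluate at each i in [0,5]:
  i=0: ✓ (witness j=0)
  i=1: ✓ (witness j=1)
  i=2: ✓ (witness j=2)
  i=3: ✓ (witness j=3)
  i=4: ✓ (witness j=4)
  i=5: ✗ (none in [5,7])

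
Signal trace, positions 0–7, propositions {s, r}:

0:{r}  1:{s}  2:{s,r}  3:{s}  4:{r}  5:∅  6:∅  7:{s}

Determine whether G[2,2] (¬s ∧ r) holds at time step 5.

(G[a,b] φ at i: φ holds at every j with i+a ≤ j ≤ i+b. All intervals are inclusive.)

False

Check (¬s ∧ r) at every j in [7,7]:
  j=7: false
Fails at j=7 → formula fails.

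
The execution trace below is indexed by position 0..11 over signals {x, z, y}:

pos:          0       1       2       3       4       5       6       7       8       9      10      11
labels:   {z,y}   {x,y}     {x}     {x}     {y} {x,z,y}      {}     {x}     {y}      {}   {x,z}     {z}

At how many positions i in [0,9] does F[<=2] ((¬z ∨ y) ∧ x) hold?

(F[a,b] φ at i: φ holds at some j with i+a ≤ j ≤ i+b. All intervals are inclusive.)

Evaluate at each i in [0,9]:
  i=0: ✓ (witness j=1)
  i=1: ✓ (witness j=1)
  i=2: ✓ (witness j=2)
  i=3: ✓ (witness j=3)
  i=4: ✓ (witness j=5)
  i=5: ✓ (witness j=5)
  i=6: ✓ (witness j=7)
  i=7: ✓ (witness j=7)
  i=8: ✗ (none in [8,10])
  i=9: ✗ (none in [9,11])
Positions where it holds: {0, 1, 2, 3, 4, 5, 6, 7} → 8.

8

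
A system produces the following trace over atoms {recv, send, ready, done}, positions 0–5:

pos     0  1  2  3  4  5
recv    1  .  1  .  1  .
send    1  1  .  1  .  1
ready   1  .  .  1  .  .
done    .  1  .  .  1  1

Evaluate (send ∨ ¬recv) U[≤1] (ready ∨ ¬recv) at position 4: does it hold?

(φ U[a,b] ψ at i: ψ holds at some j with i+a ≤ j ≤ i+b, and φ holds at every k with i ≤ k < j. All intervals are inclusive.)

Need some j in [4,5] with (ready ∨ ¬recv), and (send ∨ ¬recv) at every k in [4,j-1].
  j=4: (ready ∨ ¬recv) false.
  j=5: (ready ∨ ¬recv) holds, but (send ∨ ¬recv) fails at k=4 → not this j.
No j in the window works → until fails.

No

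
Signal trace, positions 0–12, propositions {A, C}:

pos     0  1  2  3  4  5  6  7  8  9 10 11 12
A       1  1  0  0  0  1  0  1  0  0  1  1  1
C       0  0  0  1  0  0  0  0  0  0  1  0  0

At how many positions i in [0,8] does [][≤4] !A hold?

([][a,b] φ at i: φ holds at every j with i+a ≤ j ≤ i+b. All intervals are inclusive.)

0

Evaluate at each i in [0,8]:
  i=0: ✗ (fails at j=0)
  i=1: ✗ (fails at j=1)
  i=2: ✗ (fails at j=5)
  i=3: ✗ (fails at j=5)
  i=4: ✗ (fails at j=5)
  i=5: ✗ (fails at j=5)
  i=6: ✗ (fails at j=7)
  i=7: ✗ (fails at j=7)
  i=8: ✗ (fails at j=10)
Positions where it holds: {} → 0.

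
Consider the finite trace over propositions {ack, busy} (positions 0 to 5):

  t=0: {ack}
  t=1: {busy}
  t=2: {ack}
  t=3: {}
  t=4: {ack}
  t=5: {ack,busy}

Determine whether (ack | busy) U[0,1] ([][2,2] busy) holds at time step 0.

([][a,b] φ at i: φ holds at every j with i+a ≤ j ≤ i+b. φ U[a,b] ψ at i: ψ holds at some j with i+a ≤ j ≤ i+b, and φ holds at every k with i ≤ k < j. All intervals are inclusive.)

Does not hold

Need some j in [0,1] with [][2,2] busy, and (ack | busy) at every k in [0,j-1].
  j=0: [][2,2] busy — fails at 2.
  j=1: [][2,2] busy — fails at 3.
No j in the window works → until fails.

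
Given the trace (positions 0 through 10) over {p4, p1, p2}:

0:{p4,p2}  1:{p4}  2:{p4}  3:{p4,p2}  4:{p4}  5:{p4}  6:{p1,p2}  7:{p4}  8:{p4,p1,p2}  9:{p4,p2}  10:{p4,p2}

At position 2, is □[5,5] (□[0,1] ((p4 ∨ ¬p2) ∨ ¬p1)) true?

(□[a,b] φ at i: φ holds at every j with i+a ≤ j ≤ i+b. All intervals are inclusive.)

Check □[0,1] ((p4 ∨ ¬p2) ∨ ¬p1) at every j in [7,7]:
  j=7: holds on [7,8]
All positions satisfy it → formula holds.

Holds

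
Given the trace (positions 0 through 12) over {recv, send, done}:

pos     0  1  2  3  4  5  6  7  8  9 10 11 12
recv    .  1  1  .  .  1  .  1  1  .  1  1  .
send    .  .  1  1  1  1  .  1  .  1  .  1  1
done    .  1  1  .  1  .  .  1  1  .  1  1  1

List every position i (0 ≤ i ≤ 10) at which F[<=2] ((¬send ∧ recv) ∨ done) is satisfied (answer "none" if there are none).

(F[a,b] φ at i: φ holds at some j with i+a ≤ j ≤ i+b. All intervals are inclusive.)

Evaluate at each i in [0,10]:
  i=0: ✓ (witness j=1)
  i=1: ✓ (witness j=1)
  i=2: ✓ (witness j=2)
  i=3: ✓ (witness j=4)
  i=4: ✓ (witness j=4)
  i=5: ✓ (witness j=7)
  i=6: ✓ (witness j=7)
  i=7: ✓ (witness j=7)
  i=8: ✓ (witness j=8)
  i=9: ✓ (witness j=10)
  i=10: ✓ (witness j=10)

0, 1, 2, 3, 4, 5, 6, 7, 8, 9, 10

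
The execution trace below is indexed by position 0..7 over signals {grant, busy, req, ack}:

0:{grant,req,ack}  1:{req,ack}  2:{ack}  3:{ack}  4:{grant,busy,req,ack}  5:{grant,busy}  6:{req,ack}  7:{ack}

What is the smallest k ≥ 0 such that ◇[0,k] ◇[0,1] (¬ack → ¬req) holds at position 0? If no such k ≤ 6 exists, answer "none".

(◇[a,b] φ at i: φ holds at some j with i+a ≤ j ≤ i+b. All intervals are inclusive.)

Scan j = 0,1,… for ◇[0,1] (¬ack → ¬req):
  j=0: holds
First hit at j=0, so smallest k = 0-0 = 0.

0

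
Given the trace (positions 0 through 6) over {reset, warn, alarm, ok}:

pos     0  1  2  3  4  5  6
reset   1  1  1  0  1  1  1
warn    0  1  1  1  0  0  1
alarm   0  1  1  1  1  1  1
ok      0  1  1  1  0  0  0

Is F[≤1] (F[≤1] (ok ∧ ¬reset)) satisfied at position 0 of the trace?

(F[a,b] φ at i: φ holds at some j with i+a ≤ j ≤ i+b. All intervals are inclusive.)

Check F[≤1] (ok ∧ ¬reset) at each j in [0,1]:
  j=0: fails (none in [0,1])
  j=1: fails (none in [1,2])
No position in the window satisfies it → formula fails.

False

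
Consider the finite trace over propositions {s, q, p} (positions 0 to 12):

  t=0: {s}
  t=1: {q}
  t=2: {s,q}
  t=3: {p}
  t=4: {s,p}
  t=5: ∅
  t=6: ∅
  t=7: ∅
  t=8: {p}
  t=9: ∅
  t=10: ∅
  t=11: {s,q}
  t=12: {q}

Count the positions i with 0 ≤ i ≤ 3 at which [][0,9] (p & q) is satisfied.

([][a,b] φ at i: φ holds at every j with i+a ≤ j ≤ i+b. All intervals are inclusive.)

0

Evaluate at each i in [0,3]:
  i=0: ✗ (fails at j=0)
  i=1: ✗ (fails at j=1)
  i=2: ✗ (fails at j=2)
  i=3: ✗ (fails at j=3)
Positions where it holds: {} → 0.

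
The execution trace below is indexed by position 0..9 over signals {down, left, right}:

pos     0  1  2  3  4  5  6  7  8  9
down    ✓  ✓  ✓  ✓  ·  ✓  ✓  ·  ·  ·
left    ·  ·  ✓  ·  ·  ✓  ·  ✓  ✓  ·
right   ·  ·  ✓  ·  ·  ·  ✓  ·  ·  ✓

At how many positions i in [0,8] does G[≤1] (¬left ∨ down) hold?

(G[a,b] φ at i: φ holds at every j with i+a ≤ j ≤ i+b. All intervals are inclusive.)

6

Evaluate at each i in [0,8]:
  i=0: ✓ (all of [0,1])
  i=1: ✓ (all of [1,2])
  i=2: ✓ (all of [2,3])
  i=3: ✓ (all of [3,4])
  i=4: ✓ (all of [4,5])
  i=5: ✓ (all of [5,6])
  i=6: ✗ (fails at j=7)
  i=7: ✗ (fails at j=7)
  i=8: ✗ (fails at j=8)
Positions where it holds: {0, 1, 2, 3, 4, 5} → 6.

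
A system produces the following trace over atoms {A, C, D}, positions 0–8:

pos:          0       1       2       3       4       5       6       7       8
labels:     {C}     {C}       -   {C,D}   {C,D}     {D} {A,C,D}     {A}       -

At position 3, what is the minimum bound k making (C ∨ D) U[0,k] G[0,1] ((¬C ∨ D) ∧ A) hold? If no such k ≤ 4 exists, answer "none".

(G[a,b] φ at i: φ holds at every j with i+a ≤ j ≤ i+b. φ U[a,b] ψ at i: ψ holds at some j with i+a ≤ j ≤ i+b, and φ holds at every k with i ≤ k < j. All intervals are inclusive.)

3

Need earliest j ≥ 3 with G[0,1] ((¬C ∨ D) ∧ A), and (C ∨ D) at every k in [3,j-1].
  j=3: rhs fails.
  j=4: rhs fails.
  j=5: rhs fails.
  j=6: rhs holds; lhs holds on [3,5]. k = 3.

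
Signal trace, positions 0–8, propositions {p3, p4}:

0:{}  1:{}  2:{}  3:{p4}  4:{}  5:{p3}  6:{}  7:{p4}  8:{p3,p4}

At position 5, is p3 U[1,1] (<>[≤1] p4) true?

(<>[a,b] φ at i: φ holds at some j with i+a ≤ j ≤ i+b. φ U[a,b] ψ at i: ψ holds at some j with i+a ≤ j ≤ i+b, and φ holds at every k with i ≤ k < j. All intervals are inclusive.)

Need some j in [6,6] with <>[≤1] p4, and p3 at every k in [5,j-1].
  j=6: <>[≤1] p4 holds; p3 holds at every k in [5,5] → satisfied.

Holds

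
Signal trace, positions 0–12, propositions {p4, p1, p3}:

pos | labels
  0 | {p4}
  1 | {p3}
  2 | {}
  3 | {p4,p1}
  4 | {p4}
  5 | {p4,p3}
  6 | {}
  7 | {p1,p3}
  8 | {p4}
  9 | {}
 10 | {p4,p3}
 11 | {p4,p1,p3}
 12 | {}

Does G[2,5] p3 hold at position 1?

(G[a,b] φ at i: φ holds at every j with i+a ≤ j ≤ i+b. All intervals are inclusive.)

Does not hold

Check p3 at every j in [3,6]:
  j=3: false
  j=4: false
  j=5: true
  j=6: false
Fails at j=3 → formula fails.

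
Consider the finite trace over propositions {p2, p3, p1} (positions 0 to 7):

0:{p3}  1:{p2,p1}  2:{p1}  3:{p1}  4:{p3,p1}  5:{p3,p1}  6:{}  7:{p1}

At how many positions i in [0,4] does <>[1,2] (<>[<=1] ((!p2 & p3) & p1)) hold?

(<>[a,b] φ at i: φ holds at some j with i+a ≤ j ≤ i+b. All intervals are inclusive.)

Evaluate at each i in [0,4]:
  i=0: ✗ (none in [1,2])
  i=1: ✓ (witness j=3)
  i=2: ✓ (witness j=3)
  i=3: ✓ (witness j=4)
  i=4: ✓ (witness j=5)
Positions where it holds: {1, 2, 3, 4} → 4.

4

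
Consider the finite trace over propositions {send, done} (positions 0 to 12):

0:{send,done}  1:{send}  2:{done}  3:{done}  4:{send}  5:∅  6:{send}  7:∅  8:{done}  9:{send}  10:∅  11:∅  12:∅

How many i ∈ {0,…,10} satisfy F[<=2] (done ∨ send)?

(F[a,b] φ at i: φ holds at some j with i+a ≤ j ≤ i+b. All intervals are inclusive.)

Evaluate at each i in [0,10]:
  i=0: ✓ (witness j=0)
  i=1: ✓ (witness j=1)
  i=2: ✓ (witness j=2)
  i=3: ✓ (witness j=3)
  i=4: ✓ (witness j=4)
  i=5: ✓ (witness j=6)
  i=6: ✓ (witness j=6)
  i=7: ✓ (witness j=8)
  i=8: ✓ (witness j=8)
  i=9: ✓ (witness j=9)
  i=10: ✗ (none in [10,12])
Positions where it holds: {0, 1, 2, 3, 4, 5, 6, 7, 8, 9} → 10.

10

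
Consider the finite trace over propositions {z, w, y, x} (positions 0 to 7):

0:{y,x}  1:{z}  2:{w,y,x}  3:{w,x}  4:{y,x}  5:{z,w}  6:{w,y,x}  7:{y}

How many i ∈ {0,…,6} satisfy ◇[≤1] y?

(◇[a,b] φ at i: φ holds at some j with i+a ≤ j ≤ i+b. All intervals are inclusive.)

Evaluate at each i in [0,6]:
  i=0: ✓ (witness j=0)
  i=1: ✓ (witness j=2)
  i=2: ✓ (witness j=2)
  i=3: ✓ (witness j=4)
  i=4: ✓ (witness j=4)
  i=5: ✓ (witness j=6)
  i=6: ✓ (witness j=6)
Positions where it holds: {0, 1, 2, 3, 4, 5, 6} → 7.

7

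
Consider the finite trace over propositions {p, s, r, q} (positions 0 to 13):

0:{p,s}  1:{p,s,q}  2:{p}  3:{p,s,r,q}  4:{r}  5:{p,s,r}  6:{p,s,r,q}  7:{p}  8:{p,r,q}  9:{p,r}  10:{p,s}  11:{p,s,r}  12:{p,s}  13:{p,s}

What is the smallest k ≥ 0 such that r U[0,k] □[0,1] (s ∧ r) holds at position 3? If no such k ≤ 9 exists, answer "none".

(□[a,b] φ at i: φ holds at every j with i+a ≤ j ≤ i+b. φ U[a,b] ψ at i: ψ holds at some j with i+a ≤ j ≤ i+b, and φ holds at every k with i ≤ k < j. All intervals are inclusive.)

2

Need earliest j ≥ 3 with □[0,1] (s ∧ r), and r at every k in [3,j-1].
  j=3: rhs fails.
  j=4: rhs fails.
  j=5: rhs holds; lhs holds on [3,4]. k = 2.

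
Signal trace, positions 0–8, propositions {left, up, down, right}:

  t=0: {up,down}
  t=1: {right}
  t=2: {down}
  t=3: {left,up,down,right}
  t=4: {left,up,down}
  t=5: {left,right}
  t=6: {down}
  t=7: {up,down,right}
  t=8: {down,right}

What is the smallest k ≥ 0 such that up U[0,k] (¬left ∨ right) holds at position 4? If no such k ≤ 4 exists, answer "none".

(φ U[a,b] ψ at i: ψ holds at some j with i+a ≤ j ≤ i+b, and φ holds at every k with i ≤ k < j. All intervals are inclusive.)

1

Need earliest j ≥ 4 with (¬left ∨ right), and up at every k in [4,j-1].
  j=4: rhs fails.
  j=5: rhs holds; lhs holds on [4,4]. k = 1.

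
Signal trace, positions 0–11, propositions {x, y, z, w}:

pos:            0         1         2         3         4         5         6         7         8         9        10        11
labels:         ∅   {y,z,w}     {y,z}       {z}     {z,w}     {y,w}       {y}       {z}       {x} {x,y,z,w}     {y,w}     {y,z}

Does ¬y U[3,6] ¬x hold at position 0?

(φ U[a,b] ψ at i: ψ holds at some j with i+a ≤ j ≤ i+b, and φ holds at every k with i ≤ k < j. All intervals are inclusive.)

Need some j in [3,6] with ¬x, and ¬y at every k in [0,j-1].
  j=3: ¬x holds, but ¬y fails at k=1 → not this j.
  j=4: ¬x holds, but ¬y fails at k=1 → not this j.
  j=5: ¬x holds, but ¬y fails at k=1 → not this j.
  j=6: ¬x holds, but ¬y fails at k=1 → not this j.
No j in the window works → until fails.

Does not hold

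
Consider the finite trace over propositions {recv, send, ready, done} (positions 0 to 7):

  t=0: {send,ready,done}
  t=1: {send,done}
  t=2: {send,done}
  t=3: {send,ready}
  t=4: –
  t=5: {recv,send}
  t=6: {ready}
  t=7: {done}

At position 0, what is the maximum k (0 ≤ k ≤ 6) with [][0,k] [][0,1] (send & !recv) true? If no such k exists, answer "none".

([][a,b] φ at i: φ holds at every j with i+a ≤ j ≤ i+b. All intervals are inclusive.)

[][0,1] (send & !recv) must hold from j=0 onward; find where it first fails.
  j=0: holds
  j=1: holds
  j=2: holds
  j=3: fails
Holds on [0,2], so largest k = 2.

2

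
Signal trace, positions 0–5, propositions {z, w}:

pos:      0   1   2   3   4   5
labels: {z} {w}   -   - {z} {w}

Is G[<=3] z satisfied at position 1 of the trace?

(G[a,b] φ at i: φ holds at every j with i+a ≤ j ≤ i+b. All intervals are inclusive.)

Check z at every j in [1,4]:
  j=1: false
  j=2: false
  j=3: false
  j=4: true
Fails at j=1 → formula fails.

Does not hold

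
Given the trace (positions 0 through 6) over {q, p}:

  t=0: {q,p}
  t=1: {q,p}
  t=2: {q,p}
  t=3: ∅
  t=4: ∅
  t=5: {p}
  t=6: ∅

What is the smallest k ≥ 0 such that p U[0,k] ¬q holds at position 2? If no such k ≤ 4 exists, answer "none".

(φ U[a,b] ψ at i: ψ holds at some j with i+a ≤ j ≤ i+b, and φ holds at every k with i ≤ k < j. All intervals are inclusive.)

Need earliest j ≥ 2 with ¬q, and p at every k in [2,j-1].
  j=2: rhs fails.
  j=3: rhs holds; lhs holds on [2,2]. k = 1.

1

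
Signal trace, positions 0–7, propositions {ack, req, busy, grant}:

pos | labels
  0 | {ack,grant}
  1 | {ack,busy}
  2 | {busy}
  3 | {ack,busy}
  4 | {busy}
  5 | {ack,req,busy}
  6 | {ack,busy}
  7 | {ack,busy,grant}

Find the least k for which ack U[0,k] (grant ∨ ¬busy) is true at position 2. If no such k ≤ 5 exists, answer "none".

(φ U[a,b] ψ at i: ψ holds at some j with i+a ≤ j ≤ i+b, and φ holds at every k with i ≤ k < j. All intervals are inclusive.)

none

Need earliest j ≥ 2 with (grant ∨ ¬busy), and ack at every k in [2,j-1].
  j=2: rhs fails.
  j=3: rhs fails.
  j=4: rhs fails.
  j=5: rhs fails.
  j=6: rhs fails.
  j=7: rhs holds but lhs fails at k=2.
No witness within the range → none.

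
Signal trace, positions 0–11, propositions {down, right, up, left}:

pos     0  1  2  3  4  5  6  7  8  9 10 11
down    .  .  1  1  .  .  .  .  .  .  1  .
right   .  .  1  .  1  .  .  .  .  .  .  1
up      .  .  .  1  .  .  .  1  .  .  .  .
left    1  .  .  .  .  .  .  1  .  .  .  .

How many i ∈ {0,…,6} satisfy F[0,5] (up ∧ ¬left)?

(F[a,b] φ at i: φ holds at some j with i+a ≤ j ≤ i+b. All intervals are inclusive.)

4

Evaluate at each i in [0,6]:
  i=0: ✓ (witness j=3)
  i=1: ✓ (witness j=3)
  i=2: ✓ (witness j=3)
  i=3: ✓ (witness j=3)
  i=4: ✗ (none in [4,9])
  i=5: ✗ (none in [5,10])
  i=6: ✗ (none in [6,11])
Positions where it holds: {0, 1, 2, 3} → 4.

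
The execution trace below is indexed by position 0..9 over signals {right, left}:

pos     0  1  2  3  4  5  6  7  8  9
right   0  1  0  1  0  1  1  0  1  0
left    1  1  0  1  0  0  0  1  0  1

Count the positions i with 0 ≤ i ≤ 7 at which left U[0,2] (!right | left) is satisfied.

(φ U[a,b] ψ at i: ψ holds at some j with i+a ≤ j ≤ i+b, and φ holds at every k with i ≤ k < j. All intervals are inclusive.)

Evaluate at each i in [0,7]:
  i=0: ✓ (rhs at j=0)
  i=1: ✓ (rhs at j=1)
  i=2: ✓ (rhs at j=2)
  i=3: ✓ (rhs at j=3)
  i=4: ✓ (rhs at j=4)
  i=5: ✗ (lhs fails at k=5 before rhs at j=7)
  i=6: ✗ (lhs fails at k=6 before rhs at j=7)
  i=7: ✓ (rhs at j=7)
Positions where it holds: {0, 1, 2, 3, 4, 7} → 6.

6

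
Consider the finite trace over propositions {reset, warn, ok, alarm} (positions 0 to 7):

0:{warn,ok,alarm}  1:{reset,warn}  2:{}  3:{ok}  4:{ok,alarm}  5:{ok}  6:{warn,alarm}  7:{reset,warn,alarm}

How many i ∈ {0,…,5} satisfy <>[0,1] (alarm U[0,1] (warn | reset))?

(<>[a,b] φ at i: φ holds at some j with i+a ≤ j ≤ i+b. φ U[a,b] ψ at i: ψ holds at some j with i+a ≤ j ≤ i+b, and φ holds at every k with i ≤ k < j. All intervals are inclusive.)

3

Evaluate at each i in [0,5]:
  i=0: ✓ (witness j=0)
  i=1: ✓ (witness j=1)
  i=2: ✗ (none in [2,3])
  i=3: ✗ (none in [3,4])
  i=4: ✗ (none in [4,5])
  i=5: ✓ (witness j=6)
Positions where it holds: {0, 1, 5} → 3.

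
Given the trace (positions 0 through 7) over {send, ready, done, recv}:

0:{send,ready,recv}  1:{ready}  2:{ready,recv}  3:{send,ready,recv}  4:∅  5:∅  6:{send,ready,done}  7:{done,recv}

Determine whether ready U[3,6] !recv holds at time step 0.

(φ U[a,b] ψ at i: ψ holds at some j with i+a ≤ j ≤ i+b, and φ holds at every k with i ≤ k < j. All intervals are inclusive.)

Need some j in [3,6] with !recv, and ready at every k in [0,j-1].
  j=3: !recv false.
  j=4: !recv holds; ready holds at every k in [0,3] → satisfied.

Holds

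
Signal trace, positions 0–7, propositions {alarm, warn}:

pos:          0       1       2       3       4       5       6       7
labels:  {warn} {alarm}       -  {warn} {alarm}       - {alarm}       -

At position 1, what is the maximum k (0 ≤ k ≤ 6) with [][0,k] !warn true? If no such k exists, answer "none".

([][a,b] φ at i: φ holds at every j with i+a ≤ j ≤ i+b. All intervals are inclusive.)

!warn must hold from j=1 onward; find where it first fails.
  j=1: holds
  j=2: holds
  j=3: fails
Holds on [1,2], so largest k = 1.

1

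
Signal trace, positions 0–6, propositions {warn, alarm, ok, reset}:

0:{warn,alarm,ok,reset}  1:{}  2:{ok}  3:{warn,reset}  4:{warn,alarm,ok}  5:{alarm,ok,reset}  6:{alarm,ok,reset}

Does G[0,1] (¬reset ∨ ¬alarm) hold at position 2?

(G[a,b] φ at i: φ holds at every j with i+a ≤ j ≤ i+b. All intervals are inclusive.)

Check (¬reset ∨ ¬alarm) at every j in [2,3]:
  j=2: true
  j=3: true
All positions satisfy it → formula holds.

True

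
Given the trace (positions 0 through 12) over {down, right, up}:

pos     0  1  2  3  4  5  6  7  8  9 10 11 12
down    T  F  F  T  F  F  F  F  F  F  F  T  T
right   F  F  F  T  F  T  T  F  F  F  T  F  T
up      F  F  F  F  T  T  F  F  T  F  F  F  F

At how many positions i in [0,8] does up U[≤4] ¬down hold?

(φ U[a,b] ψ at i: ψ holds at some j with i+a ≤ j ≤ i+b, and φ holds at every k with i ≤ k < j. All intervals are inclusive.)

7

Evaluate at each i in [0,8]:
  i=0: ✗ (lhs fails at k=0 before rhs at j=1)
  i=1: ✓ (rhs at j=1)
  i=2: ✓ (rhs at j=2)
  i=3: ✗ (lhs fails at k=3 before rhs at j=4)
  i=4: ✓ (rhs at j=4)
  i=5: ✓ (rhs at j=5)
  i=6: ✓ (rhs at j=6)
  i=7: ✓ (rhs at j=7)
  i=8: ✓ (rhs at j=8)
Positions where it holds: {1, 2, 4, 5, 6, 7, 8} → 7.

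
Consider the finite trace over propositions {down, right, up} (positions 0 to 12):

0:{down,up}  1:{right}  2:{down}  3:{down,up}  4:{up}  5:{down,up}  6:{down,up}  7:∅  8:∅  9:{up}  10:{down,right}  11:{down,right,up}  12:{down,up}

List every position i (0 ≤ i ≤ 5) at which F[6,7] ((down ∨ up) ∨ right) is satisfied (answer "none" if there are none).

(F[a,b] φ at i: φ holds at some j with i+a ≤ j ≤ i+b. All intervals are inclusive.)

Evaluate at each i in [0,5]:
  i=0: ✓ (witness j=6)
  i=1: ✗ (none in [7,8])
  i=2: ✓ (witness j=9)
  i=3: ✓ (witness j=9)
  i=4: ✓ (witness j=10)
  i=5: ✓ (witness j=11)

0, 2, 3, 4, 5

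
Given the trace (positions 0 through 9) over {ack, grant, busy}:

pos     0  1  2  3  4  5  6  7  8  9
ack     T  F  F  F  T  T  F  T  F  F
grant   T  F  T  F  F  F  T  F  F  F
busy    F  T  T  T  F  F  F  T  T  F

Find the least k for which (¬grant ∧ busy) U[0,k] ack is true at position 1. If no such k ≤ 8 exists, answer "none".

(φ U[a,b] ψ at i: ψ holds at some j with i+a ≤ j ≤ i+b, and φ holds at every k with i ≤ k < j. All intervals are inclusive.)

Need earliest j ≥ 1 with ack, and (¬grant ∧ busy) at every k in [1,j-1].
  j=1: rhs fails.
  j=2: rhs fails.
  j=3: rhs fails.
  j=4: rhs holds but lhs fails at k=2.
  j=5: rhs holds but lhs fails at k=2.
  j=6: rhs fails.
  j=7: rhs holds but lhs fails at k=2.
  j=8: rhs fails.
  j=9: rhs fails.
No witness within the range → none.

none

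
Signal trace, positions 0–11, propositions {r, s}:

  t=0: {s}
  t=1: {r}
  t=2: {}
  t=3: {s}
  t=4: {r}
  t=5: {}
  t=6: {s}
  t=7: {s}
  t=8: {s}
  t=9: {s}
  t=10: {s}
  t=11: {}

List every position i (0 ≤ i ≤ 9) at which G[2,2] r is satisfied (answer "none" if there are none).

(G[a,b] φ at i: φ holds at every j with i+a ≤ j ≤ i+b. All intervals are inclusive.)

2

Evaluate at each i in [0,9]:
  i=0: ✗ (fails at j=2)
  i=1: ✗ (fails at j=3)
  i=2: ✓ (all of [4,4])
  i=3: ✗ (fails at j=5)
  i=4: ✗ (fails at j=6)
  i=5: ✗ (fails at j=7)
  i=6: ✗ (fails at j=8)
  i=7: ✗ (fails at j=9)
  i=8: ✗ (fails at j=10)
  i=9: ✗ (fails at j=11)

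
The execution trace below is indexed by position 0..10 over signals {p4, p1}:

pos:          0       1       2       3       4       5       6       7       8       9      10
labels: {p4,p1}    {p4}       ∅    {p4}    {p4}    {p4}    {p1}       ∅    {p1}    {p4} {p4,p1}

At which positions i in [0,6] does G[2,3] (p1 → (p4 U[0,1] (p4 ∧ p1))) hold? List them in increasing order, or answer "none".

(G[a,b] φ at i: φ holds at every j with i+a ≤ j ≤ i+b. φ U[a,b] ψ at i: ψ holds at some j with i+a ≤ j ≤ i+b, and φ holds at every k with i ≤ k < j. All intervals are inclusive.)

Evaluate at each i in [0,6]:
  i=0: ✓ (all of [2,3])
  i=1: ✓ (all of [3,4])
  i=2: ✓ (all of [4,5])
  i=3: ✗ (fails at j=6)
  i=4: ✗ (fails at j=6)
  i=5: ✗ (fails at j=8)
  i=6: ✗ (fails at j=8)

0, 1, 2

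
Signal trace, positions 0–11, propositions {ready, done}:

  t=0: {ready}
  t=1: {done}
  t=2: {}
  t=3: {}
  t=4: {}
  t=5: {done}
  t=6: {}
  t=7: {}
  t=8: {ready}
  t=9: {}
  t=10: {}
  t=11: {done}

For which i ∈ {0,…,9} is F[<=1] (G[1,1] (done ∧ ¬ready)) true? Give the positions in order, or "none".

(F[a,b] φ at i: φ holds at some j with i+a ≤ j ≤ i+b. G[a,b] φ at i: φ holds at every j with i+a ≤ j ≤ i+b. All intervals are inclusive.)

0, 3, 4, 9

Evaluate at each i in [0,9]:
  i=0: ✓ (witness j=0)
  i=1: ✗ (none in [1,2])
  i=2: ✗ (none in [2,3])
  i=3: ✓ (witness j=4)
  i=4: ✓ (witness j=4)
  i=5: ✗ (none in [5,6])
  i=6: ✗ (none in [6,7])
  i=7: ✗ (none in [7,8])
  i=8: ✗ (none in [8,9])
  i=9: ✓ (witness j=10)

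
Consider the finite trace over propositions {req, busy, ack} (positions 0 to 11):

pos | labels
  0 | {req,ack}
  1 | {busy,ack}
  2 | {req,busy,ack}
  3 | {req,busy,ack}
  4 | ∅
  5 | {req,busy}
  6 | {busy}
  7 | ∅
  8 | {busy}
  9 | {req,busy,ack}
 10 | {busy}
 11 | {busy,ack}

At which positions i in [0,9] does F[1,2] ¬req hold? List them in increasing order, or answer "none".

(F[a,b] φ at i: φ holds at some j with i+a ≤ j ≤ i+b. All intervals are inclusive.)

0, 2, 3, 4, 5, 6, 7, 8, 9

Evaluate at each i in [0,9]:
  i=0: ✓ (witness j=1)
  i=1: ✗ (none in [2,3])
  i=2: ✓ (witness j=4)
  i=3: ✓ (witness j=4)
  i=4: ✓ (witness j=6)
  i=5: ✓ (witness j=6)
  i=6: ✓ (witness j=7)
  i=7: ✓ (witness j=8)
  i=8: ✓ (witness j=10)
  i=9: ✓ (witness j=10)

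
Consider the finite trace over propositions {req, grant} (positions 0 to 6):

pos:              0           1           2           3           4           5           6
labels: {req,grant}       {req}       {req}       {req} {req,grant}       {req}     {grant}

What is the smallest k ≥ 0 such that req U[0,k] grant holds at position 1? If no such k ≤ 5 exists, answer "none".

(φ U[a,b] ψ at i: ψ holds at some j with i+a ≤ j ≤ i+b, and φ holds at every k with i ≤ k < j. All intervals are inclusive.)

Need earliest j ≥ 1 with grant, and req at every k in [1,j-1].
  j=1: rhs fails.
  j=2: rhs fails.
  j=3: rhs fails.
  j=4: rhs holds; lhs holds on [1,3]. k = 3.

3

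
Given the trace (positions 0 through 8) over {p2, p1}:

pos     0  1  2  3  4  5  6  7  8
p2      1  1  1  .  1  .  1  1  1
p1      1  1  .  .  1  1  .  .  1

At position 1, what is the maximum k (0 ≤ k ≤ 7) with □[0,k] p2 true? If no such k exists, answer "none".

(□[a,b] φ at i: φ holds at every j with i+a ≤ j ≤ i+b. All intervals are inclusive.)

p2 must hold from j=1 onward; find where it first fails.
  j=1: holds
  j=2: holds
  j=3: fails
Holds on [1,2], so largest k = 1.

1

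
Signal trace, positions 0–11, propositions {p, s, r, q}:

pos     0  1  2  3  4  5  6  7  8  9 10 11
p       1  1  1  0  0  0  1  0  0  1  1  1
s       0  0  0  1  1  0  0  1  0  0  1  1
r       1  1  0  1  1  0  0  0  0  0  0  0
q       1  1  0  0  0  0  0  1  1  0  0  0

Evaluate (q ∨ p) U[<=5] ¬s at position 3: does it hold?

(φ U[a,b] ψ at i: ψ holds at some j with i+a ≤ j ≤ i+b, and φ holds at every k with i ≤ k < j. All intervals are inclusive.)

No

Need some j in [3,8] with ¬s, and (q ∨ p) at every k in [3,j-1].
  j=3: ¬s false.
  j=4: ¬s false.
  j=5: ¬s holds, but (q ∨ p) fails at k=3 → not this j.
  j=6: ¬s holds, but (q ∨ p) fails at k=3 → not this j.
  j=7: ¬s false.
  j=8: ¬s holds, but (q ∨ p) fails at k=3 → not this j.
No j in the window works → until fails.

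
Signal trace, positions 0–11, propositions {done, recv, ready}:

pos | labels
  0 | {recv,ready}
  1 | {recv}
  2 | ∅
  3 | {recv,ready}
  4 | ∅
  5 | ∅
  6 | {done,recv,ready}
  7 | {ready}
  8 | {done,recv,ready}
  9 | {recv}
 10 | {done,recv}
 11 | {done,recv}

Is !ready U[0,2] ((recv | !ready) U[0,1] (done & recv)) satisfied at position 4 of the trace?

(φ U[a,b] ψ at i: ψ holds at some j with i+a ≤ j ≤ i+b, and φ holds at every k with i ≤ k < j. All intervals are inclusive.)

Holds

Need some j in [4,6] with ((recv | !ready) U[0,1] (done & recv)), and !ready at every k in [4,j-1].
  j=4: ((recv | !ready) U[0,1] (done & recv)) — fails.
  j=5: ((recv | !ready) U[0,1] (done & recv)) holds; !ready holds at every k in [4,4] → satisfied.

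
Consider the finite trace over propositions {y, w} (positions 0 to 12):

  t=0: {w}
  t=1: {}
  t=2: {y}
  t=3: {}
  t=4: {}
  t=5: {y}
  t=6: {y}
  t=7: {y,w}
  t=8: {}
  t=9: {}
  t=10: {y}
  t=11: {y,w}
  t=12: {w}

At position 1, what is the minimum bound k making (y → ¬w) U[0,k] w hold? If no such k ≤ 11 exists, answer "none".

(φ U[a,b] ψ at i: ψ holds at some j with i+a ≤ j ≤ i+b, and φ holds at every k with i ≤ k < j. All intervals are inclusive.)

Need earliest j ≥ 1 with w, and (y → ¬w) at every k in [1,j-1].
  j=1: rhs fails.
  j=2: rhs fails.
  j=3: rhs fails.
  j=4: rhs fails.
  j=5: rhs fails.
  j=6: rhs fails.
  j=7: rhs holds; lhs holds on [1,6]. k = 6.

6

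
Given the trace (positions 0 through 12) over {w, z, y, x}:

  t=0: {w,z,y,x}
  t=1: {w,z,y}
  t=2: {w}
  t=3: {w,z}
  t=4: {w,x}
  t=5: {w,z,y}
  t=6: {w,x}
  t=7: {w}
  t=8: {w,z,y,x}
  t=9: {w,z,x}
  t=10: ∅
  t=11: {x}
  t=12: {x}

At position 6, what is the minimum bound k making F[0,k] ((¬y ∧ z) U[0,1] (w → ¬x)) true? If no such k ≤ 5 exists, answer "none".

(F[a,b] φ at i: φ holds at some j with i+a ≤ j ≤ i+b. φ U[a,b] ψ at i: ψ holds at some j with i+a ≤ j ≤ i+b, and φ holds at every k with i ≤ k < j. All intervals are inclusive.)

1

Scan j = 6,7,… for ((¬y ∧ z) U[0,1] (w → ¬x)):
  j=6: fails
  j=7: holds
First hit at j=7, so smallest k = 7-6 = 1.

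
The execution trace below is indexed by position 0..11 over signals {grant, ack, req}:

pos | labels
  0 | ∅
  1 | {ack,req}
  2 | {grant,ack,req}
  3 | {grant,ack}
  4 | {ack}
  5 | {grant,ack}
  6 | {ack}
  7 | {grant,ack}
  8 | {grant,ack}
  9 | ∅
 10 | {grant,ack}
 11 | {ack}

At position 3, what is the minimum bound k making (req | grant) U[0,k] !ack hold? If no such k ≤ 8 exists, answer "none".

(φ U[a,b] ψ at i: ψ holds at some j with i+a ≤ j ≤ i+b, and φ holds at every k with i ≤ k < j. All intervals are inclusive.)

none

Need earliest j ≥ 3 with !ack, and (req | grant) at every k in [3,j-1].
  j=3: rhs fails.
  j=4: rhs fails.
  j=5: rhs fails.
  j=6: rhs fails.
  j=7: rhs fails.
  j=8: rhs fails.
  j=9: rhs holds but lhs fails at k=4.
  j=10: rhs fails.
  j=11: rhs fails.
No witness within the range → none.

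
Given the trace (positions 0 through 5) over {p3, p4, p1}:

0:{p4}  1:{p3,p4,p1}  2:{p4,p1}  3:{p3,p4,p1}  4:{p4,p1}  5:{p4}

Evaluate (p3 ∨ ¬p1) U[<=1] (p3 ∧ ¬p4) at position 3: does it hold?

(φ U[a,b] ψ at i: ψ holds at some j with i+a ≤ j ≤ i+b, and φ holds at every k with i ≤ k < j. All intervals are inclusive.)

False

Need some j in [3,4] with (p3 ∧ ¬p4), and (p3 ∨ ¬p1) at every k in [3,j-1].
  j=3: (p3 ∧ ¬p4) false.
  j=4: (p3 ∧ ¬p4) false.
No j in the window works → until fails.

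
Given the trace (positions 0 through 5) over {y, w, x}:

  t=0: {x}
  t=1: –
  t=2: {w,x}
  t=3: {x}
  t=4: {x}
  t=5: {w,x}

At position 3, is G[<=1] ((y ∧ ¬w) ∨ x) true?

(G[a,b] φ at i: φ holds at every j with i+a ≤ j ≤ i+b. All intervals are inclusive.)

Check ((y ∧ ¬w) ∨ x) at every j in [3,4]:
  j=3: true
  j=4: true
All positions satisfy it → formula holds.

Holds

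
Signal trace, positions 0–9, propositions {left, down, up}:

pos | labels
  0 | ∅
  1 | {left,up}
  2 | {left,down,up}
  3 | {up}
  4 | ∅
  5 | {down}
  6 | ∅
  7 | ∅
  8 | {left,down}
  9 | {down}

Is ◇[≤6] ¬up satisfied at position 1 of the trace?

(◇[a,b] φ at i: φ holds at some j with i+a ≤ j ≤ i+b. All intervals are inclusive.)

Holds

Check ¬up at each j in [1,7]:
  j=1: false
  j=2: false
  j=3: false
  j=4: true
  j=5: true
  j=6: true
  j=7: true
Found at j=4 → formula holds.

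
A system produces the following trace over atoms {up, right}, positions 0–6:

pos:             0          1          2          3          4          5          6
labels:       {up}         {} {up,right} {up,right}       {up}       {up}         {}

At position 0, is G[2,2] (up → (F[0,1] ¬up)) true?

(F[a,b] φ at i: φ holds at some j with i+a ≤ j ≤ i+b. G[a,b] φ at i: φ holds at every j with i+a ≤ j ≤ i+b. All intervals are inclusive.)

Check (up → (F[0,1] ¬up)) at every j in [2,2]:
  j=2: antecedent true; consequent fails (none in [2,3]) → ✗
Fails at j=2 → formula fails.

Does not hold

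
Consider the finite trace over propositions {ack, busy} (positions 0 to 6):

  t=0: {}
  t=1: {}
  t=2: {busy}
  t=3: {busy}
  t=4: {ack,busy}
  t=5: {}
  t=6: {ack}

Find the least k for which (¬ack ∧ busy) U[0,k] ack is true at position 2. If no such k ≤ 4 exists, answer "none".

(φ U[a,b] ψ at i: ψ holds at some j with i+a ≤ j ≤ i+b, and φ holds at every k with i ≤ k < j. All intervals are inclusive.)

Need earliest j ≥ 2 with ack, and (¬ack ∧ busy) at every k in [2,j-1].
  j=2: rhs fails.
  j=3: rhs fails.
  j=4: rhs holds; lhs holds on [2,3]. k = 2.

2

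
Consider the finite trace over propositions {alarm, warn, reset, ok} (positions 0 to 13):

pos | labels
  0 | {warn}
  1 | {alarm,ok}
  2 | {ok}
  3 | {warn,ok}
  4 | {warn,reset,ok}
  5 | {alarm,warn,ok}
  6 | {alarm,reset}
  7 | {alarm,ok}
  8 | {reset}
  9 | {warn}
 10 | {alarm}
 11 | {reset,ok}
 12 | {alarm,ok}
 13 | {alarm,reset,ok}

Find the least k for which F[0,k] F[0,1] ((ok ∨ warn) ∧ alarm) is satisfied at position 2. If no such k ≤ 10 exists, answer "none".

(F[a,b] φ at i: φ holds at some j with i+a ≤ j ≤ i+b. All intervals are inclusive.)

Scan j = 2,3,… for F[0,1] ((ok ∨ warn) ∧ alarm):
  j=2: fails
  j=3: fails
  j=4: holds
First hit at j=4, so smallest k = 4-2 = 2.

2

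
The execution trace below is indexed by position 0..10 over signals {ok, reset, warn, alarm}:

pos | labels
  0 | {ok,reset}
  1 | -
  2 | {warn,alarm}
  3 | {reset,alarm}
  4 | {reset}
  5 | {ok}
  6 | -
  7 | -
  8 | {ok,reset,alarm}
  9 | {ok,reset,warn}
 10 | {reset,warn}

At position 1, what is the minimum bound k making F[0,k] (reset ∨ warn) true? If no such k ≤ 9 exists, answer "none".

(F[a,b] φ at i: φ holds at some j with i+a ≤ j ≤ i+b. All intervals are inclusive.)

1

Scan j = 1,2,… for (reset ∨ warn):
  j=1: fails
  j=2: holds
First hit at j=2, so smallest k = 2-1 = 1.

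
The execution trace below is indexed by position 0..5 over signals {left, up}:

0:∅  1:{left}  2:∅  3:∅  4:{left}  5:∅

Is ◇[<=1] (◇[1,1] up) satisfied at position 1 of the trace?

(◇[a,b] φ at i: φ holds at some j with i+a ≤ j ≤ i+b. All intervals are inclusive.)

Check ◇[1,1] up at each j in [1,2]:
  j=1: fails (none in [2,2])
  j=2: fails (none in [3,3])
No position in the window satisfies it → formula fails.

False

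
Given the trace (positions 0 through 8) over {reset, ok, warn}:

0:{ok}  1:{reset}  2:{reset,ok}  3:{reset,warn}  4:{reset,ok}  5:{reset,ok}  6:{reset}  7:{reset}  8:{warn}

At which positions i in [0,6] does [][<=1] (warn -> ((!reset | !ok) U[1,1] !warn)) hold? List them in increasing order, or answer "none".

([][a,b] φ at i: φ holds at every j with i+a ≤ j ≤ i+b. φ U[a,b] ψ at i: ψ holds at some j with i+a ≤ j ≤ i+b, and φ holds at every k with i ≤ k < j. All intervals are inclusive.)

0, 1, 2, 3, 4, 5, 6

Evaluate at each i in [0,6]:
  i=0: ✓ (all of [0,1])
  i=1: ✓ (all of [1,2])
  i=2: ✓ (all of [2,3])
  i=3: ✓ (all of [3,4])
  i=4: ✓ (all of [4,5])
  i=5: ✓ (all of [5,6])
  i=6: ✓ (all of [6,7])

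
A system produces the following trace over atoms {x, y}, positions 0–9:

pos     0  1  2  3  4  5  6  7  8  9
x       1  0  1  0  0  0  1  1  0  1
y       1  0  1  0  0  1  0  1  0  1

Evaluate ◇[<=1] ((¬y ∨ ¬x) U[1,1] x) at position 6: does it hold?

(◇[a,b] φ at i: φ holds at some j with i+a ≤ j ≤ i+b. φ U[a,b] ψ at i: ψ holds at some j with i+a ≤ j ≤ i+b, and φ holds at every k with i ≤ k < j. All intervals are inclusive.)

True

Check ((¬y ∨ ¬x) U[1,1] x) at each j in [6,7]:
  j=6: holds
  j=7: fails
Found at j=6 → formula holds.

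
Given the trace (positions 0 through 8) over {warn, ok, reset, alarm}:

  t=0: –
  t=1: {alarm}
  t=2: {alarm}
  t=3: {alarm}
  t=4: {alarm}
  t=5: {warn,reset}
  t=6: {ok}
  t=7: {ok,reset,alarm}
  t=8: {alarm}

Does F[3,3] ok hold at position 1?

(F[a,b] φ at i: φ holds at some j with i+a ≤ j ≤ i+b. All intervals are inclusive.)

No

Check ok at each j in [4,4]:
  j=4: false
No position in the window satisfies it → formula fails.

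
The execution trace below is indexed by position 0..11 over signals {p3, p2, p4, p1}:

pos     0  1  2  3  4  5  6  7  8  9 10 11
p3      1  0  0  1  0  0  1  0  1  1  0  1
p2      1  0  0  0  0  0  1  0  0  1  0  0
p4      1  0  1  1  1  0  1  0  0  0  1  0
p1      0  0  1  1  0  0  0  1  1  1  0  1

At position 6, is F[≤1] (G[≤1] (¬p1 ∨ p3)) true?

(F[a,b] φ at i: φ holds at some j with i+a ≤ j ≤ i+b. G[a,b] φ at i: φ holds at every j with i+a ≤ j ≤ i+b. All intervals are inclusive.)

Check G[≤1] (¬p1 ∨ p3) at each j in [6,7]:
  j=6: fails at 7
  j=7: fails at 7
No position in the window satisfies it → formula fails.

No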